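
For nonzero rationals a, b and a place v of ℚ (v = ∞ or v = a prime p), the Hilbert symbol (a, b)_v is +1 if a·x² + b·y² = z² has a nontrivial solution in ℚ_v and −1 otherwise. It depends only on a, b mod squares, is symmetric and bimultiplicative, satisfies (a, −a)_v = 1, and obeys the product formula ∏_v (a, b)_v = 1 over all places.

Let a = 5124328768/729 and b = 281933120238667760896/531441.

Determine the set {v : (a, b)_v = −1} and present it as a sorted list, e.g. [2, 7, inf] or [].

[23, 43]

(a, b) ≡ (493, 40549) mod (ℚ^×)²; places V = {2, 3, 11, 13, 17, 23, 29, 31, 41, 43, ∞}.
(a,b)_11: α=0, u≡3; β=2, v≡9 (mod 11); (3|11)=+1, (9|11)=+1; sign (−1)^0·+1^2·+1^0 = +1.
(a,b)_31: α=2, u≡18; β=4, v≡4 (mod 31); (18|31)=+1, (4|31)=+1; sign (−1)^0·+1^4·+1^2 = +1.
(a,b)_29: α=1, u≡12; β=2, v≡1 (mod 29); (12|29)=-1, (1|29)=+1; sign (−1)^0·-1^2·+1^1 = +1.
(a,b)_∞: sgn(493)=+, sgn(40549)=+, so +1.
(a,b)_43: α=0, u≡33; β=1, v≡31 (mod 43); (33|43)=-1, (31|43)=+1; sign (−1)^0·-1^1·+1^0 = -1.
(a,b)_41: α=0, u≡16; β=1, v≡10 (mod 41); (16|41)=+1, (10|41)=+1; sign (−1)^0·+1^1·+1^0 = +1.
(a,b)_3: α=-6, u≡1; β=-12, v≡1 (mod 3); (1|3)=+1, (1|3)=+1; sign (−1)^0·+1^-12·+1^-6 = +1.
(a,b)_17: α=1, u≡5; β=2, v≡4 (mod 17); (5|17)=-1, (4|17)=+1; sign (−1)^0·-1^2·+1^1 = +1.
(a,b)_13: α=2, u≡12; β=0, v≡7 (mod 13); (12|13)=+1, (7|13)=-1; sign (−1)^0·+1^0·-1^2 = +1.
(a,b)_23: α=0, u≡10; β=1, v≡14 (mod 23); (10|23)=-1, (14|23)=-1; sign (−1)^0·-1^1·-1^0 = -1.
(a,b)_2: α=6, β=8; u≡5, v≡5 (mod 8); ε(u)ε(v)=0·0, αω(v)=6·1, βω(u)=8·1; sum ≡ 0  ⇒  +1.
(493, 40549 / ℚ) ramifies at {23, 43}: a division algebra.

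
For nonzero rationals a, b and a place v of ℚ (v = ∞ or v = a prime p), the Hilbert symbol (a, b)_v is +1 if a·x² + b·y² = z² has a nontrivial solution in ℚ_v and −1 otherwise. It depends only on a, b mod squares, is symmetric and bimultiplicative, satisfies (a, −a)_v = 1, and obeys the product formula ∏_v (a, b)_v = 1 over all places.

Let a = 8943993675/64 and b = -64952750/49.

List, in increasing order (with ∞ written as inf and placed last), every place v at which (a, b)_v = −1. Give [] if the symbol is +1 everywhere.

Mod squares: a ≡ 15283, b ≡ -8990. Check v ∈ {∞, 2, 3, 5, 7, 17, 29, 31}.
v=31: a=31^1·(≡5), b=31^1·(≡16) mod 31; (5|31)=+1, (16|31)=+1; (−1)^{1·1·15}·(+1)^1·(+1)^1 = -1.
v=17: a=17^3·(≡1), b=17^2·(≡5) mod 17; (1|17)=+1, (5|17)=-1; (−1)^{3·2·8}·(+1)^2·(-1)^3 = -1.
v=2: v_2(a)=-6, v_2(b)=1; units ≡ 3, 1 (mod 8); ε·ε+αω+βω = 1·0+-6·0+1·1 ≡ 1  ⇒  (a,b)_2 = -1.
v=5: a=5^2·(≡3), b=5^3·(≡2) mod 5; (3|5)=-1, (2|5)=-1; (−1)^{2·3·2}·(-1)^3·(-1)^2 = -1.
v=3: a=3^4·(≡1), b=3^0·(≡1) mod 3; (1|3)=+1, (1|3)=+1; (−1)^{4·0·1}·(+1)^0·(+1)^4 = +1.
v=7: a=7^0·(≡1), b=7^-2·(≡5) mod 7; (1|7)=+1, (5|7)=-1; (−1)^{0·-2·3}·(+1)^-2·(-1)^0 = +1.
v=∞: 15283 > 0 and -8990 < 0  ⇒  (a,b)_∞ = +1.
v=29: a=29^1·(≡9), b=29^1·(≡25) mod 29; (9|29)=+1, (25|29)=+1; (−1)^{1·1·14}·(+1)^1·(+1)^1 = +1.
(15283, -8990 / ℚ) ramifies at {2, 5, 17, 31}: a division algebra.

[2, 5, 17, 31]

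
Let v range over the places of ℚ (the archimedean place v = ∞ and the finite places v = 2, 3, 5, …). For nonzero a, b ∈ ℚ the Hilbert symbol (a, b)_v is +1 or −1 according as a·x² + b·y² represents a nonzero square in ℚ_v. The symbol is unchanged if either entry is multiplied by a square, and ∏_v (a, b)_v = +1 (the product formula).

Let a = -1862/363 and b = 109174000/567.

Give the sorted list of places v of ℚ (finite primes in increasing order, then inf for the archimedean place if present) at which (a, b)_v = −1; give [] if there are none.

[7, 17]

(a, b) ≡ (-114, 11305) mod (ℚ^×)²; places V = {2, 3, 5, 7, 11, 13, 17, 19, ∞}.
(a,b)_17: α=0, u≡7; β=1, v≡2 (mod 17); (7|17)=-1, (2|17)=+1; sign (−1)^0·-1^1·+1^0 = -1.
(a,b)_3: α=-1, u≡1; β=-4, v≡1 (mod 3); (1|3)=+1, (1|3)=+1; sign (−1)^0·+1^-4·+1^-1 = +1.
(a,b)_2: α=1, β=4; u≡7, v≡1 (mod 8); ε(u)ε(v)=1·0, αω(v)=1·0, βω(u)=4·0; sum ≡ 0  ⇒  +1.
(a,b)_11: α=-2, u≡10; β=0, v≡2 (mod 11); (10|11)=-1, (2|11)=-1; sign (−1)^0·-1^0·-1^-2 = +1.
(a,b)_19: α=1, u≡8; β=1, v≡6 (mod 19); (8|19)=-1, (6|19)=+1; sign (−1)^1·-1^1·+1^1 = +1.
(a,b)_∞: sgn(-114)=−, sgn(11305)=+, so +1.
(a,b)_7: α=2, u≡3; β=-1, v≡3 (mod 7); (3|7)=-1, (3|7)=-1; sign (−1)^0·-1^-1·-1^2 = -1.
(a,b)_5: α=0, u≡1; β=3, v≡1 (mod 5); (1|5)=+1, (1|5)=+1; sign (−1)^0·+1^3·+1^0 = +1.
(a,b)_13: α=0, u≡3; β=2, v≡7 (mod 13); (3|13)=+1, (7|13)=-1; sign (−1)^0·+1^2·-1^0 = +1.
(-114, 11305 / ℚ) ramifies at {7, 17}: a division algebra.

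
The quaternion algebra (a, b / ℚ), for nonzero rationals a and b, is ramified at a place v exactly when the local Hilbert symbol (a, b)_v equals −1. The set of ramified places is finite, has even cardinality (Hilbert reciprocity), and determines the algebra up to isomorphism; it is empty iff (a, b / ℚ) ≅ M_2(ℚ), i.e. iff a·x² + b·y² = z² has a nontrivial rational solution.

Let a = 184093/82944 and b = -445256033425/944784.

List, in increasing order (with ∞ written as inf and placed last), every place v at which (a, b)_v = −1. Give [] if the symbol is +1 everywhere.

(a, b) ≡ (13, -817) mod (ℚ^×)²; places V = {2, 3, 5, 7, 13, 17, 19, 23, 29, 43, ∞}.
(a,b)_5: α=0, u≡2; β=2, v≡2 (mod 5); (2|5)=-1, (2|5)=-1; sign (−1)^0·-1^2·-1^0 = +1.
(a,b)_3: α=-4, u≡1; β=-10, v≡2 (mod 3); (1|3)=+1, (2|3)=-1; sign (−1)^0·+1^-10·-1^-4 = +1.
(a,b)_19: α=0, u≡15; β=1, v≡18 (mod 19); (15|19)=-1, (18|19)=-1; sign (−1)^0·-1^1·-1^0 = -1.
(a,b)_2: α=-10, β=-4; u≡5, v≡7 (mod 8); ε(u)ε(v)=0·1, αω(v)=-10·0, βω(u)=-4·1; sum ≡ 0  ⇒  +1.
(a,b)_29: α=0, u≡22; β=2, v≡6 (mod 29); (22|29)=+1, (6|29)=+1; sign (−1)^0·+1^2·+1^0 = +1.
(a,b)_17: α=2, u≡8; β=0, v≡2 (mod 17); (8|17)=+1, (2|17)=+1; sign (−1)^0·+1^0·+1^2 = +1.
(a,b)_13: α=1, u≡1; β=0, v≡2 (mod 13); (1|13)=+1, (2|13)=-1; sign (−1)^0·+1^0·-1^1 = -1.
(a,b)_∞: sgn(13)=+, sgn(-817)=−, so +1.
(a,b)_43: α=0, u≡11; β=1, v≡11 (mod 43); (11|43)=+1, (11|43)=+1; sign (−1)^0·+1^1·+1^0 = +1.
(a,b)_23: α=0, u≡4; β=2, v≡20 (mod 23); (4|23)=+1, (20|23)=-1; sign (−1)^0·+1^2·-1^0 = +1.
(a,b)_7: α=2, u≡5; β=2, v≡4 (mod 7); (5|7)=-1, (4|7)=+1; sign (−1)^0·-1^2·+1^2 = +1.
(13, -817 / ℚ) ramifies at {13, 19}: a division algebra.

[13, 19]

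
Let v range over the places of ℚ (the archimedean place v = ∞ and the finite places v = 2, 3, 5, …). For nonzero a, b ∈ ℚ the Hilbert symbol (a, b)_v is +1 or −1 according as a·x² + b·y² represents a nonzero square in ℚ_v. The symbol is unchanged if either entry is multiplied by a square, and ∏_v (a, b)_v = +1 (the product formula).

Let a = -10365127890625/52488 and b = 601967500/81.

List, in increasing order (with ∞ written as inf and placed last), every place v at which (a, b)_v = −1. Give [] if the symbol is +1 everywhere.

(a, b) ≡ (-4370, 667) mod (ℚ^×)²; places V = {2, 3, 5, 19, 23, 29, ∞}.
(a,b)_29: α=2, u≡16; β=1, v≡20 (mod 29); (16|29)=+1, (20|29)=+1; sign (−1)^0·+1^1·+1^2 = +1.
(a,b)_19: α=3, u≡6; β=2, v≡12 (mod 19); (6|19)=+1, (12|19)=-1; sign (−1)^0·+1^2·-1^3 = -1.
(a,b)_∞: sgn(-4370)=−, sgn(667)=+, so +1.
(a,b)_2: α=-3, β=2; u≡7, v≡3 (mod 8); ε(u)ε(v)=1·1, αω(v)=-3·1, βω(u)=2·0; sum ≡ 0  ⇒  +1.
(a,b)_5: α=7, u≡1; β=4, v≡3 (mod 5); (1|5)=+1, (3|5)=-1; sign (−1)^0·+1^4·-1^7 = -1.
(a,b)_23: α=1, u≡11; β=1, v≡13 (mod 23); (11|23)=-1, (13|23)=+1; sign (−1)^1·-1^1·+1^1 = +1.
(a,b)_3: α=-8, u≡1; β=-4, v≡1 (mod 3); (1|3)=+1, (1|3)=+1; sign (−1)^0·+1^-4·+1^-8 = +1.
Ram(-4370, 667) = {5, 19}; no ℚ_5-point on the conic.

[5, 19]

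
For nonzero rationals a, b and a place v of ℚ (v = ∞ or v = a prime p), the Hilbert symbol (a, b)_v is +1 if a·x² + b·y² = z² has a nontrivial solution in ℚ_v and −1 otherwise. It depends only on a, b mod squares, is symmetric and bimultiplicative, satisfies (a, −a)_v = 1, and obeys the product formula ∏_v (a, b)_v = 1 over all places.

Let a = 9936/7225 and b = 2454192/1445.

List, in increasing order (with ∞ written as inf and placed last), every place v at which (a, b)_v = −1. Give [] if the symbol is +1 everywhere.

[19, 23]

(a, b) ≡ (69, 85215) mod (ℚ^×)²; places V = {2, 3, 5, 13, 17, 19, 23, ∞}.
(a,b)_3: α=3, u≡2; β=3, v≡1 (mod 3); (2|3)=-1, (1|3)=+1; sign (−1)^1·-1^3·+1^3 = +1.
(a,b)_17: α=-2, u≡1; β=-2, v≡11 (mod 17); (1|17)=+1, (11|17)=-1; sign (−1)^0·+1^-2·-1^-2 = +1.
(a,b)_2: α=4, β=4; u≡5, v≡7 (mod 8); ε(u)ε(v)=0·1, αω(v)=4·0, βω(u)=4·1; sum ≡ 0  ⇒  +1.
(a,b)_5: α=-2, u≡4; β=-1, v≡3 (mod 5); (4|5)=+1, (3|5)=-1; sign (−1)^0·+1^-1·-1^-2 = +1.
(a,b)_23: α=1, u≡6; β=1, v≡4 (mod 23); (6|23)=+1, (4|23)=+1; sign (−1)^1·+1^1·+1^1 = -1.
(a,b)_13: α=0, u≡3; β=1, v≡12 (mod 13); (3|13)=+1, (12|13)=+1; sign (−1)^0·+1^1·+1^0 = +1.
(a,b)_∞: sgn(69)=+, sgn(85215)=+, so +1.
(a,b)_19: α=0, u≡15; β=1, v≡6 (mod 19); (15|19)=-1, (6|19)=+1; sign (−1)^0·-1^1·+1^0 = -1.
(69, 85215 / ℚ) ramifies at {19, 23}: a division algebra.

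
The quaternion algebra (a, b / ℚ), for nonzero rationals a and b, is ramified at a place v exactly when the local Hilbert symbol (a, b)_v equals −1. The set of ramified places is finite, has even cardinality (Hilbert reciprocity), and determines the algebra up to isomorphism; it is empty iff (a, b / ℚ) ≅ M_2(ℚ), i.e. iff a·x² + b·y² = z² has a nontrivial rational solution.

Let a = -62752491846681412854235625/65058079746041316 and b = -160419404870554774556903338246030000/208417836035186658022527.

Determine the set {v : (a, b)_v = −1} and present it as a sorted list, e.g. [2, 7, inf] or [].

Mod squares: a ≡ -17, b ≡ -35581. Check v ∈ {∞, 2, 3, 5, 7, 11, 13, 17, 19, 23, 37, 41, 43}.
v=41: a=41^-4·(≡7), b=41^-6·(≡14) mod 41; (7|41)=-1, (14|41)=-1; (−1)^{-4·-6·20}·(-1)^-6·(-1)^-4 = +1.
v=43: a=43^4·(≡19), b=43^6·(≡6) mod 43; (19|43)=-1, (6|43)=+1; (−1)^{4·6·21}·(-1)^6·(+1)^4 = +1.
v=37: a=37^2·(≡23), b=37^2·(≡8) mod 37; (23|37)=-1, (8|37)=-1; (−1)^{2·2·18}·(-1)^2·(-1)^2 = +1.
v=17: a=17^5·(≡13), b=17^7·(≡2) mod 17; (13|17)=+1, (2|17)=+1; (−1)^{5·7·8}·(+1)^7·(+1)^5 = +1.
v=13: a=13^4·(≡3), b=13^5·(≡6) mod 13; (3|13)=+1, (6|13)=-1; (−1)^{4·5·6}·(+1)^5·(-1)^4 = +1.
v=7: a=7^0·(≡2), b=7^-1·(≡5) mod 7; (2|7)=+1, (5|7)=-1; (−1)^{0·-1·3}·(+1)^-1·(-1)^0 = +1.
v=19: a=19^-2·(≡13), b=19^-2·(≡7) mod 19; (13|19)=-1, (7|19)=+1; (−1)^{-2·-2·9}·(-1)^-2·(+1)^-2 = +1.
v=5: a=5^4·(≡3), b=5^4·(≡1) mod 5; (3|5)=-1, (1|5)=+1; (−1)^{4·4·2}·(-1)^4·(+1)^4 = +1.
v=3: a=3^-2·(≡1), b=3^-4·(≡2) mod 3; (1|3)=+1, (2|3)=-1; (−1)^{-2·-4·1}·(+1)^-4·(-1)^-2 = +1.
v=11: a=11^-6·(≡3), b=11^-8·(≡5) mod 11; (3|11)=+1, (5|11)=+1; (−1)^{-6·-8·5}·(+1)^-8·(+1)^-6 = +1.
v=∞: -17 < 0 and -35581 < 0  ⇒  (a,b)_∞ = -1.
v=2: v_2(a)=-2, v_2(b)=4; units ≡ 7, 3 (mod 8); ε·ε+αω+βω = 1·1+-2·1+4·0 ≡ 1  ⇒  (a,b)_2 = -1.
v=23: a=23^2·(≡1), b=23^3·(≡5) mod 23; (1|23)=+1, (5|23)=-1; (−1)^{2·3·11}·(+1)^3·(-1)^2 = +1.
Ram(-17, -35581) = {2, ∞}; no ℚ_2-point on the conic.

[2, inf]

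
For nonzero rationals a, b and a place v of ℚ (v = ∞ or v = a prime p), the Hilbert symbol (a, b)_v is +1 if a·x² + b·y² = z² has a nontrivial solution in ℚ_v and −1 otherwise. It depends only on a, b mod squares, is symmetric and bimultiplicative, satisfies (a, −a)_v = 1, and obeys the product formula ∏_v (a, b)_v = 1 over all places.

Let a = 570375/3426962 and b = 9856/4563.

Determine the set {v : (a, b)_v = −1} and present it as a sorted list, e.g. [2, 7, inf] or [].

[2, 3, 5, 11]

Mod squares: a ≡ 30, b ≡ 462. Check v ∈ {∞, 2, 3, 5, 7, 11, 13, 17}.
v=∞: 30 > 0 and 462 > 0  ⇒  (a,b)_∞ = +1.
v=17: a=17^-2·(≡16), b=17^0·(≡14) mod 17; (16|17)=+1, (14|17)=-1; (−1)^{-2·0·8}·(+1)^0·(-1)^-2 = +1.
v=11: a=11^-2·(≡10), b=11^1·(≡3) mod 11; (10|11)=-1, (3|11)=+1; (−1)^{-2·1·5}·(-1)^1·(+1)^-2 = -1.
v=5: a=5^3·(≡4), b=5^0·(≡2) mod 5; (4|5)=+1, (2|5)=-1; (−1)^{3·0·2}·(+1)^0·(-1)^3 = -1.
v=3: a=3^3·(≡1), b=3^-3·(≡1) mod 3; (1|3)=+1, (1|3)=+1; (−1)^{3·-3·1}·(+1)^-3·(+1)^3 = -1.
v=2: v_2(a)=-1, v_2(b)=7; units ≡ 7, 7 (mod 8); ε·ε+αω+βω = 1·1+-1·0+7·0 ≡ 1  ⇒  (a,b)_2 = -1.
v=13: a=13^2·(≡10), b=13^-2·(≡2) mod 13; (10|13)=+1, (2|13)=-1; (−1)^{2·-2·6}·(+1)^-2·(-1)^2 = +1.
v=7: a=7^-2·(≡1), b=7^1·(≡6) mod 7; (1|7)=+1, (6|7)=-1; (−1)^{-2·1·3}·(+1)^1·(-1)^-2 = +1.
(30, 462 / ℚ) ramifies at {2, 3, 5, 11}: a division algebra.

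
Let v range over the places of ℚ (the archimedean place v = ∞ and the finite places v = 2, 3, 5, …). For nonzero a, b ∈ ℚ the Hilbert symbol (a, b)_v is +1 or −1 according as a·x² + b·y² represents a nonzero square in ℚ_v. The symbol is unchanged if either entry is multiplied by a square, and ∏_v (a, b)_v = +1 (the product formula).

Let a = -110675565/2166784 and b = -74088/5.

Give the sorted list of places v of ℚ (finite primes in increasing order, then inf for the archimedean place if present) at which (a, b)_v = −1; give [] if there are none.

[3, 7, 11, inf]

Mod squares: a ≡ -165, b ≡ -210. Check v ∈ {∞, 2, 3, 5, 7, 11, 13, 23}.
v=13: a=13^2·(≡9), b=13^0·(≡5) mod 13; (9|13)=+1, (5|13)=-1; (−1)^{2·0·6}·(+1)^0·(-1)^2 = +1.
v=5: a=5^1·(≡3), b=5^-1·(≡2) mod 5; (3|5)=-1, (2|5)=-1; (−1)^{1·-1·2}·(-1)^-1·(-1)^1 = +1.
v=2: v_2(a)=-12, v_2(b)=3; units ≡ 3, 7 (mod 8); ε·ε+αω+βω = 1·1+-12·0+3·1 ≡ 0  ⇒  (a,b)_2 = +1.
v=23: a=23^-2·(≡22), b=23^0·(≡22) mod 23; (22|23)=-1, (22|23)=-1; (−1)^{-2·0·11}·(-1)^0·(-1)^-2 = +1.
v=3: a=3^5·(≡2), b=3^3·(≡2) mod 3; (2|3)=-1, (2|3)=-1; (−1)^{5·3·1}·(-1)^3·(-1)^5 = -1.
v=11: a=11^1·(≡8), b=11^0·(≡6) mod 11; (8|11)=-1, (6|11)=-1; (−1)^{1·0·5}·(-1)^0·(-1)^1 = -1.
v=∞: -165 < 0 and -210 < 0  ⇒  (a,b)_∞ = -1.
v=7: a=7^2·(≡3), b=7^3·(≡3) mod 7; (3|7)=-1, (3|7)=-1; (−1)^{2·3·3}·(-1)^3·(-1)^2 = -1.
|Ram(-165, -210)| = 4, even; anisotropic at {3, 7, 11, ∞}.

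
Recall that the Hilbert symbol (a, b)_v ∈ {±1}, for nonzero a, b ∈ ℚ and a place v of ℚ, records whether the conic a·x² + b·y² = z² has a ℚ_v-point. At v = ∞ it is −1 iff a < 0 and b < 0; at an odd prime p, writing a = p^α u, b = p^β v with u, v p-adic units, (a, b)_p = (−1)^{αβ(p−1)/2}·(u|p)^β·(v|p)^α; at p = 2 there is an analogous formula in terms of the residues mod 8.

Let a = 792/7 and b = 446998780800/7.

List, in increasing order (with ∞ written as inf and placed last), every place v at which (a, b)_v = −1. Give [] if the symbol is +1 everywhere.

Mod squares: a ≡ 154, b ≡ 10626. Check v ∈ {∞, 2, 3, 5, 7, 11, 13, 23}.
v=23: a=23^0·(≡8), b=23^1·(≡18) mod 23; (8|23)=+1, (18|23)=+1; (−1)^{0·1·11}·(+1)^1·(+1)^0 = +1.
v=2: v_2(a)=3, v_2(b)=7; units ≡ 5, 1 (mod 8); ε·ε+αω+βω = 0·0+3·0+7·1 ≡ 1  ⇒  (a,b)_2 = -1.
v=13: a=13^0·(≡11), b=13^2·(≡5) mod 13; (11|13)=-1, (5|13)=-1; (−1)^{0·2·6}·(-1)^2·(-1)^0 = +1.
v=∞: 154 > 0 and 10626 > 0  ⇒  (a,b)_∞ = +1.
v=3: a=3^2·(≡1), b=3^3·(≡2) mod 3; (1|3)=+1, (2|3)=-1; (−1)^{2·3·1}·(+1)^3·(-1)^2 = +1.
v=5: a=5^0·(≡1), b=5^2·(≡1) mod 5; (1|5)=+1, (1|5)=+1; (−1)^{0·2·2}·(+1)^2·(+1)^0 = +1.
v=11: a=11^1·(≡4), b=11^3·(≡5) mod 11; (4|11)=+1, (5|11)=+1; (−1)^{1·3·5}·(+1)^3·(+1)^1 = -1.
v=7: a=7^-1·(≡1), b=7^-1·(≡5) mod 7; (1|7)=+1, (5|7)=-1; (−1)^{-1·-1·3}·(+1)^-1·(-1)^-1 = +1.
Ram(154, 10626) = {2, 11}; no ℚ_2-point on the conic.

[2, 11]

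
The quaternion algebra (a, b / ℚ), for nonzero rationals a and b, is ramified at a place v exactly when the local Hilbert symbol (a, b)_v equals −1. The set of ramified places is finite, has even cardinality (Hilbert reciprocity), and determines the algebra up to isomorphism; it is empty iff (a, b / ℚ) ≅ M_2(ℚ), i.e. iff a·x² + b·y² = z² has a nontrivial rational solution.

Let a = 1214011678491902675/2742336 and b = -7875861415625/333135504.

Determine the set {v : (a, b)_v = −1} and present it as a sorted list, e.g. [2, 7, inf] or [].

(a, b) ≡ (323, -2465) mod (ℚ^×)²; places V = {2, 3, 5, 7, 11, 13, 17, 19, 23, 29, ∞}.
(a,b)_2: α=-6, β=-4; u≡3, v≡7 (mod 8); ε(u)ε(v)=1·1, αω(v)=-6·0, βω(u)=-4·1; sum ≡ 1  ⇒  -1.
(a,b)_7: α=2, u≡1; β=2, v≡6 (mod 7); (1|7)=+1, (6|7)=-1; sign (−1)^0·+1^2·-1^2 = +1.
(a,b)_11: α=2, u≡4; β=0, v≡8 (mod 11); (4|11)=+1, (8|11)=-1; sign (−1)^0·+1^0·-1^2 = +1.
(a,b)_∞: sgn(323)=+, sgn(-2465)=−, so +1.
(a,b)_23: α=-2, u≡9; β=0, v≡17 (mod 23); (9|23)=+1, (17|23)=-1; sign (−1)^0·+1^0·-1^-2 = +1.
(a,b)_13: α=0, u≡5; β=-4, v≡6 (mod 13); (5|13)=-1, (6|13)=-1; sign (−1)^0·-1^-4·-1^0 = +1.
(a,b)_19: α=3, u≡1; β=2, v≡17 (mod 19); (1|19)=+1, (17|19)=+1; sign (−1)^0·+1^2·+1^3 = +1.
(a,b)_29: α=2, u≡25; β=1, v≡18 (mod 29); (25|29)=+1, (18|29)=-1; sign (−1)^0·+1^1·-1^2 = +1.
(a,b)_3: α=-4, u≡2; β=-6, v≡1 (mod 3); (2|3)=-1, (1|3)=+1; sign (−1)^0·-1^-6·+1^-4 = +1.
(a,b)_5: α=2, u≡2; β=5, v≡3 (mod 5); (2|5)=-1, (3|5)=-1; sign (−1)^0·-1^5·-1^2 = -1.
(a,b)_17: α=5, u≡4; β=3, v≡9 (mod 17); (4|17)=+1, (9|17)=+1; sign (−1)^0·+1^3·+1^5 = +1.
|Ram(323, -2465)| = 2, even; anisotropic at {2, 5}.

[2, 5]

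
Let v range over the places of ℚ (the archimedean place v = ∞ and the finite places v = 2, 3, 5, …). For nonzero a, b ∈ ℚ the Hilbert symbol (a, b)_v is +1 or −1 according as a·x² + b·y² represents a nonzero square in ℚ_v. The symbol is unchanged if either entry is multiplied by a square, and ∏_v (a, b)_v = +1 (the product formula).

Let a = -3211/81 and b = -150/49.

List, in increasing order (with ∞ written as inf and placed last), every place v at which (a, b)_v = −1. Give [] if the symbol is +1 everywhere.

(a, b) ≡ (-19, -6) mod (ℚ^×)²; places V = {2, 3, 5, 7, 13, 19, ∞}.
(a,b)_13: α=2, u≡11; β=0, v≡11 (mod 13); (11|13)=-1, (11|13)=-1; sign (−1)^0·-1^0·-1^2 = +1.
(a,b)_2: α=0, β=1; u≡5, v≡5 (mod 8); ε(u)ε(v)=0·0, αω(v)=0·1, βω(u)=1·1; sum ≡ 1  ⇒  -1.
(a,b)_19: α=1, u≡8; β=0, v≡14 (mod 19); (8|19)=-1, (14|19)=-1; sign (−1)^0·-1^0·-1^1 = -1.
(a,b)_3: α=-4, u≡2; β=1, v≡1 (mod 3); (2|3)=-1, (1|3)=+1; sign (−1)^0·-1^1·+1^-4 = -1.
(a,b)_∞: sgn(-19)=−, sgn(-6)=−, so -1.
(a,b)_7: α=0, u≡4; β=-2, v≡4 (mod 7); (4|7)=+1, (4|7)=+1; sign (−1)^0·+1^-2·+1^0 = +1.
(a,b)_5: α=0, u≡4; β=2, v≡1 (mod 5); (4|5)=+1, (1|5)=+1; sign (−1)^0·+1^2·+1^0 = +1.
|Ram(-19, -6)| = 4, even; anisotropic at {2, 3, 19, ∞}.

[2, 3, 19, inf]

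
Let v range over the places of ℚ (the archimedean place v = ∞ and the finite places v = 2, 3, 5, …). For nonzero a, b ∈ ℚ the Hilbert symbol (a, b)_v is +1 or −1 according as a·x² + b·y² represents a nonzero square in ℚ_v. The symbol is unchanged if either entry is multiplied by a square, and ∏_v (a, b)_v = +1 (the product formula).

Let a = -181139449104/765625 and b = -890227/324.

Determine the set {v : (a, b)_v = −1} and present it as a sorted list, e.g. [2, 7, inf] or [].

(a, b) ≡ (-569449, -403) mod (ℚ^×)²; places V = {2, 3, 5, 7, 13, 17, 19, 31, 41, 43, 47, ∞}.
(a,b)_41: α=1, u≡21; β=0, v≡19 (mod 41); (21|41)=+1, (19|41)=-1; sign (−1)^0·+1^0·-1^1 = -1.
(a,b)_19: α=1, u≡16; β=0, v≡18 (mod 19); (16|19)=+1, (18|19)=-1; sign (−1)^0·+1^0·-1^1 = -1.
(a,b)_43: α=1, u≡24; β=0, v≡30 (mod 43); (24|43)=+1, (30|43)=-1; sign (−1)^0·+1^0·-1^1 = -1.
(a,b)_2: α=4, β=-2; u≡7, v≡5 (mod 8); ε(u)ε(v)=1·0, αω(v)=4·1, βω(u)=-2·0; sum ≡ 0  ⇒  +1.
(a,b)_∞: sgn(-569449)=−, sgn(-403)=−, so -1.
(a,b)_7: α=-2, u≡2; β=0, v≡6 (mod 7); (2|7)=+1, (6|7)=-1; sign (−1)^0·+1^0·-1^-2 = +1.
(a,b)_17: α=1, u≡3; β=0, v≡12 (mod 17); (3|17)=-1, (12|17)=-1; sign (−1)^0·-1^0·-1^1 = -1.
(a,b)_31: α=0, u≡11; β=1, v≡28 (mod 31); (11|31)=-1, (28|31)=+1; sign (−1)^0·-1^1·+1^0 = -1.
(a,b)_47: α=2, u≡17; β=2, v≡43 (mod 47); (17|47)=+1, (43|47)=-1; sign (−1)^0·+1^2·-1^2 = +1.
(a,b)_5: α=-6, u≡4; β=0, v≡2 (mod 5); (4|5)=+1, (2|5)=-1; sign (−1)^0·+1^0·-1^-6 = +1.
(a,b)_13: α=0, u≡12; β=1, v≡8 (mod 13); (12|13)=+1, (8|13)=-1; sign (−1)^0·+1^1·-1^0 = +1.
(a,b)_3: α=2, u≡2; β=-4, v≡2 (mod 3); (2|3)=-1, (2|3)=-1; sign (−1)^0·-1^-4·-1^2 = +1.
(-569449, -403 / ℚ) ramifies at {17, 19, 31, 41, 43, ∞}: a division algebra.

[17, 19, 31, 41, 43, inf]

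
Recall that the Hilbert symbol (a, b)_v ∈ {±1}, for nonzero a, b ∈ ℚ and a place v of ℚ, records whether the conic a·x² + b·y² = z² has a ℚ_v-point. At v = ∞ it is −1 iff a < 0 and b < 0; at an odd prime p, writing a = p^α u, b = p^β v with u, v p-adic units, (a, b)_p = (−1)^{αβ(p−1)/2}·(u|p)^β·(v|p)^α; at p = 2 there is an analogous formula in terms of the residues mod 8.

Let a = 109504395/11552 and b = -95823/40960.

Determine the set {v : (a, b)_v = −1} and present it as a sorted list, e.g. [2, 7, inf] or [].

[5, 7]

(a, b) ≡ (1190, -70) mod (ℚ^×)²; places V = {2, 3, 5, 7, 11, 13, 17, 19, ∞}.
(a,b)_3: α=2, u≡2; β=4, v≡2 (mod 3); (2|3)=-1, (2|3)=-1; sign (−1)^0·-1^4·-1^2 = +1.
(a,b)_11: α=2, u≡7; β=0, v≡6 (mod 11); (7|11)=-1, (6|11)=-1; sign (−1)^0·-1^0·-1^2 = +1.
(a,b)_19: α=-2, u≡12; β=0, v≡11 (mod 19); (12|19)=-1, (11|19)=+1; sign (−1)^0·-1^0·+1^-2 = +1.
(a,b)_5: α=1, u≡2; β=-1, v≡1 (mod 5); (2|5)=-1, (1|5)=+1; sign (−1)^0·-1^-1·+1^1 = -1.
(a,b)_13: α=2, u≡6; β=2, v≡7 (mod 13); (6|13)=-1, (7|13)=-1; sign (−1)^0·-1^2·-1^2 = +1.
(a,b)_7: α=1, u≡2; β=1, v≡1 (mod 7); (2|7)=+1, (1|7)=+1; sign (−1)^1·+1^1·+1^1 = -1.
(a,b)_∞: sgn(1190)=+, sgn(-70)=−, so +1.
(a,b)_17: α=1, u≡15; β=0, v≡13 (mod 17); (15|17)=+1, (13|17)=+1; sign (−1)^0·+1^0·+1^1 = +1.
(a,b)_2: α=-5, β=-13; u≡3, v≡5 (mod 8); ε(u)ε(v)=1·0, αω(v)=-5·1, βω(u)=-13·1; sum ≡ 0  ⇒  +1.
(1190, -70 / ℚ) ramifies at {5, 7}: a division algebra.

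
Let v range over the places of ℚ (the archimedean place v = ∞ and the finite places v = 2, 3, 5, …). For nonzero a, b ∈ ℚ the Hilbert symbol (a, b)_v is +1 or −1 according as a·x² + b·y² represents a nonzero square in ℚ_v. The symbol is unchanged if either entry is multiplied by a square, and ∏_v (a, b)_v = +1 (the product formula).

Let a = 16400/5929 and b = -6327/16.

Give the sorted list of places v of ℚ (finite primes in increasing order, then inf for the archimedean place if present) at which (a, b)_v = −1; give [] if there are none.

[19, 41]

Mod squares: a ≡ 41, b ≡ -703. Check v ∈ {∞, 2, 3, 5, 7, 11, 19, 37, 41}.
v=5: a=5^2·(≡4), b=5^0·(≡3) mod 5; (4|5)=+1, (3|5)=-1; (−1)^{2·0·2}·(+1)^0·(-1)^2 = +1.
v=11: a=11^-2·(≡2), b=11^0·(≡4) mod 11; (2|11)=-1, (4|11)=+1; (−1)^{-2·0·5}·(-1)^0·(+1)^-2 = +1.
v=41: a=41^1·(≡16), b=41^0·(≡12) mod 41; (16|41)=+1, (12|41)=-1; (−1)^{1·0·20}·(+1)^0·(-1)^1 = -1.
v=37: a=37^0·(≡1), b=37^1·(≡24) mod 37; (1|37)=+1, (24|37)=-1; (−1)^{0·1·18}·(+1)^1·(-1)^0 = +1.
v=2: v_2(a)=4, v_2(b)=-4; units ≡ 1, 1 (mod 8); ε·ε+αω+βω = 0·0+4·0+-4·0 ≡ 0  ⇒  (a,b)_2 = +1.
v=3: a=3^0·(≡2), b=3^2·(≡2) mod 3; (2|3)=-1, (2|3)=-1; (−1)^{0·2·1}·(-1)^2·(-1)^0 = +1.
v=7: a=7^-2·(≡3), b=7^0·(≡4) mod 7; (3|7)=-1, (4|7)=+1; (−1)^{-2·0·3}·(-1)^0·(+1)^-2 = +1.
v=∞: 41 > 0 and -703 < 0  ⇒  (a,b)_∞ = +1.
v=19: a=19^0·(≡3), b=19^1·(≡16) mod 19; (3|19)=-1, (16|19)=+1; (−1)^{0·1·9}·(-1)^1·(+1)^0 = -1.
(41, -703 / ℚ) ramifies at {19, 41}: a division algebra.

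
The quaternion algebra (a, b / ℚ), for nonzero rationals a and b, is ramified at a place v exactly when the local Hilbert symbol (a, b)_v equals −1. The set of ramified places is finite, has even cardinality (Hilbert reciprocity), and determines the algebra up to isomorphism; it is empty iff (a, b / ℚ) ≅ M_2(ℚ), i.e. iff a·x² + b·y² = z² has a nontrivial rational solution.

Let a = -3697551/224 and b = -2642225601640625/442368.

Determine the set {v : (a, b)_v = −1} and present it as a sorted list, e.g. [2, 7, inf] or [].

Mod squares: a ≡ -34034, b ≡ -19635. Check v ∈ {∞, 2, 3, 5, 7, 11, 13, 17, 23}.
v=2: v_2(a)=-5, v_2(b)=-14; units ≡ 7, 5 (mod 8); ε·ε+αω+βω = 1·0+-5·1+-14·0 ≡ 1  ⇒  (a,b)_2 = -1.
v=17: a=17^1·(≡4), b=17^3·(≡4) mod 17; (4|17)=+1, (4|17)=+1; (−1)^{1·3·8}·(+1)^3·(+1)^1 = +1.
v=13: a=13^3·(≡11), b=13^2·(≡8) mod 13; (11|13)=-1, (8|13)=-1; (−1)^{3·2·6}·(-1)^2·(-1)^3 = -1.
v=3: a=3^2·(≡1), b=3^-3·(≡1) mod 3; (1|3)=+1, (1|3)=+1; (−1)^{2·-3·1}·(+1)^-3·(+1)^2 = +1.
v=7: a=7^-1·(≡6), b=7^1·(≡1) mod 7; (6|7)=-1, (1|7)=+1; (−1)^{-1·1·3}·(-1)^1·(+1)^-1 = +1.
v=∞: -34034 < 0 and -19635 < 0  ⇒  (a,b)_∞ = -1.
v=5: a=5^0·(≡1), b=5^7·(≡3) mod 5; (1|5)=+1, (3|5)=-1; (−1)^{0·7·2}·(+1)^7·(-1)^0 = +1.
v=11: a=11^1·(≡2), b=11^1·(≡2) mod 11; (2|11)=-1, (2|11)=-1; (−1)^{1·1·5}·(-1)^1·(-1)^1 = -1.
v=23: a=23^0·(≡8), b=23^2·(≡7) mod 23; (8|23)=+1, (7|23)=-1; (−1)^{0·2·11}·(+1)^2·(-1)^0 = +1.
(-34034, -19635 / ℚ) ramifies at {2, 11, 13, ∞}: a division algebra.

[2, 11, 13, inf]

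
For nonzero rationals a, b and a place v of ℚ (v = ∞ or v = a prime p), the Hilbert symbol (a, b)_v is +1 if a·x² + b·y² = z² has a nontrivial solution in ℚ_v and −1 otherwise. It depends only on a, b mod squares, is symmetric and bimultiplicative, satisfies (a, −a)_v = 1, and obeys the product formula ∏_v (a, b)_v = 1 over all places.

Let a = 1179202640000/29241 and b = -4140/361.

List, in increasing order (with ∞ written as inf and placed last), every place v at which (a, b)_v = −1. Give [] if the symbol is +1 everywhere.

(a, b) ≡ (601634, -115) mod (ℚ^×)²; places V = {2, 3, 5, 7, 11, 19, 23, 29, 41, ∞}.
(a,b)_41: α=1, u≡23; β=0, v≡5 (mod 41); (23|41)=+1, (5|41)=+1; sign (−1)^0·+1^0·+1^1 = +1.
(a,b)_11: α=1, u≡6; β=0, v≡2 (mod 11); (6|11)=-1, (2|11)=-1; sign (−1)^0·-1^0·-1^1 = -1.
(a,b)_∞: sgn(601634)=+, sgn(-115)=−, so +1.
(a,b)_3: α=-4, u≡2; β=2, v≡2 (mod 3); (2|3)=-1, (2|3)=-1; sign (−1)^0·-1^2·-1^-4 = +1.
(a,b)_7: α=2, u≡5; β=0, v≡1 (mod 7); (5|7)=-1, (1|7)=+1; sign (−1)^0·-1^0·+1^2 = +1.
(a,b)_19: α=-2, u≡8; β=-2, v≡2 (mod 19); (8|19)=-1, (2|19)=-1; sign (−1)^0·-1^-2·-1^-2 = +1.
(a,b)_29: α=1, u≡17; β=0, v≡5 (mod 29); (17|29)=-1, (5|29)=+1; sign (−1)^0·-1^0·+1^1 = +1.
(a,b)_5: α=4, u≡4; β=1, v≡2 (mod 5); (4|5)=+1, (2|5)=-1; sign (−1)^0·+1^1·-1^4 = +1.
(a,b)_23: α=1, u≡5; β=1, v≡6 (mod 23); (5|23)=-1, (6|23)=+1; sign (−1)^1·-1^1·+1^1 = +1.
(a,b)_2: α=7, β=2; u≡1, v≡5 (mod 8); ε(u)ε(v)=0·0, αω(v)=7·1, βω(u)=2·0; sum ≡ 1  ⇒  -1.
|Ram(601634, -115)| = 2, even; anisotropic at {2, 11}.

[2, 11]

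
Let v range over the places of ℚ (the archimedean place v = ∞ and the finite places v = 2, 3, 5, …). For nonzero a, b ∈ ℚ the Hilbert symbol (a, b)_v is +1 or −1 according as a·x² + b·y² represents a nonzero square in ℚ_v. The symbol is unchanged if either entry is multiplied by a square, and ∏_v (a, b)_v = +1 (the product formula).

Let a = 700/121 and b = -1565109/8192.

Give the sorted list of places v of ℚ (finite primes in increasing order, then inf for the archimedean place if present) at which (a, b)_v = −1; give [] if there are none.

[2, 7]

(a, b) ≡ (7, -42) mod (ℚ^×)²; places V = {2, 3, 5, 7, 11, 13, ∞}.
(a,b)_5: α=2, u≡3; β=0, v≡3 (mod 5); (3|5)=-1, (3|5)=-1; sign (−1)^0·-1^0·-1^2 = +1.
(a,b)_∞: sgn(7)=+, sgn(-42)=−, so +1.
(a,b)_3: α=0, u≡1; β=3, v≡1 (mod 3); (1|3)=+1, (1|3)=+1; sign (−1)^0·+1^3·+1^0 = +1.
(a,b)_11: α=-2, u≡7; β=0, v≡6 (mod 11); (7|11)=-1, (6|11)=-1; sign (−1)^0·-1^0·-1^-2 = +1.
(a,b)_2: α=2, β=-13; u≡7, v≡3 (mod 8); ε(u)ε(v)=1·1, αω(v)=2·1, βω(u)=-13·0; sum ≡ 1  ⇒  -1.
(a,b)_7: α=1, u≡1; β=3, v≡4 (mod 7); (1|7)=+1, (4|7)=+1; sign (−1)^1·+1^3·+1^1 = -1.
(a,b)_13: α=0, u≡6; β=2, v≡4 (mod 13); (6|13)=-1, (4|13)=+1; sign (−1)^0·-1^2·+1^0 = +1.
|Ram(7, -42)| = 2, even; anisotropic at {2, 7}.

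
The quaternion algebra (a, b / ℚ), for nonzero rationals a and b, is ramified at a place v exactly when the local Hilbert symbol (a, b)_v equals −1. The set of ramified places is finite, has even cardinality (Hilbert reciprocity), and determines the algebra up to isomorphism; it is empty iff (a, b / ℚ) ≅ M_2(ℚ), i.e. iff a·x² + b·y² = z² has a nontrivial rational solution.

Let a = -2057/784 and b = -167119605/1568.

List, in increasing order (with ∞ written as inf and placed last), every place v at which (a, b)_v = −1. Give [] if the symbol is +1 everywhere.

(a, b) ≡ (-17, -458490) mod (ℚ^×)²; places V = {2, 3, 5, 7, 11, 17, 29, 31, ∞}.
(a,b)_17: α=1, u≡16; β=1, v≡2 (mod 17); (16|17)=+1, (2|17)=+1; sign (−1)^0·+1^1·+1^1 = +1.
(a,b)_11: α=2, u≡9; β=0, v≡3 (mod 11); (9|11)=+1, (3|11)=+1; sign (−1)^0·+1^0·+1^2 = +1.
(a,b)_31: α=0, u≡16; β=1, v≡9 (mod 31); (16|31)=+1, (9|31)=+1; sign (−1)^0·+1^1·+1^0 = +1.
(a,b)_∞: sgn(-17)=−, sgn(-458490)=−, so -1.
(a,b)_29: α=0, u≡2; β=1, v≡24 (mod 29); (2|29)=-1, (24|29)=+1; sign (−1)^0·-1^1·+1^0 = -1.
(a,b)_2: α=-4, β=-5; u≡7, v≡3 (mod 8); ε(u)ε(v)=1·1, αω(v)=-4·1, βω(u)=-5·0; sum ≡ 1  ⇒  -1.
(a,b)_5: α=0, u≡2; β=1, v≡3 (mod 5); (2|5)=-1, (3|5)=-1; sign (−1)^0·-1^1·-1^0 = -1.
(a,b)_7: α=-2, u≡4; β=-2, v≡3 (mod 7); (4|7)=+1, (3|7)=-1; sign (−1)^0·+1^-2·-1^-2 = +1.
(a,b)_3: α=0, u≡1; β=7, v≡2 (mod 3); (1|3)=+1, (2|3)=-1; sign (−1)^0·+1^7·-1^0 = +1.
Ram(-17, -458490) = {2, 5, 29, ∞}; no ℚ_2-point on the conic.

[2, 5, 29, inf]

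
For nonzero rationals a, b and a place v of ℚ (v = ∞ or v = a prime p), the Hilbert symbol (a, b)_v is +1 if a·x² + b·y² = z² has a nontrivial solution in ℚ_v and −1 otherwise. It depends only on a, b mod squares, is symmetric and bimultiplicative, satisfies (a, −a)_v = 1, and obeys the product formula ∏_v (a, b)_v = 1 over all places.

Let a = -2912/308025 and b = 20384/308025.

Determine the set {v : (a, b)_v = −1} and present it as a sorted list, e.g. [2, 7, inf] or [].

[7, 13]

(a, b) ≡ (-182, 26) mod (ℚ^×)²; places V = {2, 3, 5, 7, 13, 37, ∞}.
(a,b)_37: α=-2, u≡16; β=-2, v≡36 (mod 37); (16|37)=+1, (36|37)=+1; sign (−1)^0·+1^-2·+1^-2 = +1.
(a,b)_2: α=5, β=5; u≡5, v≡5 (mod 8); ε(u)ε(v)=0·0, αω(v)=5·1, βω(u)=5·1; sum ≡ 0  ⇒  +1.
(a,b)_13: α=1, u≡12; β=1, v≡7 (mod 13); (12|13)=+1, (7|13)=-1; sign (−1)^0·+1^1·-1^1 = -1.
(a,b)_5: α=-2, u≡3; β=-2, v≡4 (mod 5); (3|5)=-1, (4|5)=+1; sign (−1)^0·-1^-2·+1^-2 = +1.
(a,b)_7: α=1, u≡1; β=2, v≡6 (mod 7); (1|7)=+1, (6|7)=-1; sign (−1)^0·+1^2·-1^1 = -1.
(a,b)_∞: sgn(-182)=−, sgn(26)=+, so +1.
(a,b)_3: α=-2, u≡1; β=-2, v≡2 (mod 3); (1|3)=+1, (2|3)=-1; sign (−1)^0·+1^-2·-1^-2 = +1.
|Ram(-182, 26)| = 2, even; anisotropic at {7, 13}.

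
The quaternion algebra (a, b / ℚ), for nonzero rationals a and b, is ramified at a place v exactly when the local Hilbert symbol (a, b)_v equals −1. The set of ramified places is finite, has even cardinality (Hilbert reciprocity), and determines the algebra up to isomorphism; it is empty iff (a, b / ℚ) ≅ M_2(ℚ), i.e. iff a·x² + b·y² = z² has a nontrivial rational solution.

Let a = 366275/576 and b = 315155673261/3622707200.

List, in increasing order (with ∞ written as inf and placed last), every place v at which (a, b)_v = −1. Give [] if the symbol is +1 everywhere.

(a, b) ≡ (299, 58) mod (ℚ^×)²; places V = {2, 3, 5, 7, 11, 13, 19, 23, 29, ∞}.
(a,b)_2: α=-6, β=-13; u≡3, v≡5 (mod 8); ε(u)ε(v)=1·0, αω(v)=-6·1, βω(u)=-13·1; sum ≡ 1  ⇒  -1.
(a,b)_7: α=2, u≡3; β=-2, v≡4 (mod 7); (3|7)=-1, (4|7)=+1; sign (−1)^0·-1^-2·+1^2 = +1.
(a,b)_29: α=0, u≡6; β=1, v≡26 (mod 29); (6|29)=+1, (26|29)=-1; sign (−1)^0·+1^1·-1^0 = +1.
(a,b)_23: α=1, u≡9; β=0, v≡8 (mod 23); (9|23)=+1, (8|23)=+1; sign (−1)^0·+1^0·+1^1 = +1.
(a,b)_13: α=1, u≡1; β=2, v≡8 (mod 13); (1|13)=+1, (8|13)=-1; sign (−1)^0·+1^2·-1^1 = -1.
(a,b)_11: α=0, u≡2; β=2, v≡5 (mod 11); (2|11)=-1, (5|11)=+1; sign (−1)^0·-1^2·+1^0 = +1.
(a,b)_19: α=0, u≡2; β=-2, v≡7 (mod 19); (2|19)=-1, (7|19)=+1; sign (−1)^0·-1^-2·+1^0 = +1.
(a,b)_3: α=-2, u≡2; β=12, v≡1 (mod 3); (2|3)=-1, (1|3)=+1; sign (−1)^0·-1^12·+1^-2 = +1.
(a,b)_5: α=2, u≡1; β=-2, v≡2 (mod 5); (1|5)=+1, (2|5)=-1; sign (−1)^0·+1^-2·-1^2 = +1.
(a,b)_∞: sgn(299)=+, sgn(58)=+, so +1.
|Ram(299, 58)| = 2, even; anisotropic at {2, 13}.

[2, 13]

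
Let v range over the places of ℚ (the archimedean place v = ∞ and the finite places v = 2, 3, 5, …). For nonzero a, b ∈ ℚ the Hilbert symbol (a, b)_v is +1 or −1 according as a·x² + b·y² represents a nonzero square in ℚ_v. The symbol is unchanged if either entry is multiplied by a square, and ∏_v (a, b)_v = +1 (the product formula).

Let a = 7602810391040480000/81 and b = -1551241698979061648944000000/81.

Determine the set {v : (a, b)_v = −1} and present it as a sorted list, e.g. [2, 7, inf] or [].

Mod squares: a ≡ 3194147, b ≡ -40579. Check v ∈ {∞, 2, 3, 5, 7, 11, 17, 19, 23, 29, 31}.
v=23: a=23^0·(≡20), b=23^2·(≡16) mod 23; (20|23)=-1, (16|23)=+1; (−1)^{0·2·11}·(-1)^2·(+1)^0 = +1.
v=19: a=19^3·(≡11), b=19^4·(≡17) mod 19; (11|19)=+1, (17|19)=+1; (−1)^{3·4·9}·(+1)^4·(+1)^3 = +1.
v=11: a=11^1·(≡2), b=11^1·(≡8) mod 11; (2|11)=-1, (8|11)=-1; (−1)^{1·1·5}·(-1)^1·(-1)^1 = -1.
v=3: a=3^-4·(≡2), b=3^-4·(≡2) mod 3; (2|3)=-1, (2|3)=-1; (−1)^{-4·-4·1}·(-1)^-4·(-1)^-4 = +1.
v=∞: 3194147 > 0 and -40579 < 0  ⇒  (a,b)_∞ = +1.
v=5: a=5^4·(≡3), b=5^6·(≡4) mod 5; (3|5)=-1, (4|5)=+1; (−1)^{4·6·2}·(-1)^6·(+1)^4 = +1.
v=31: a=31^1·(≡27), b=31^1·(≡15) mod 31; (27|31)=-1, (15|31)=-1; (−1)^{1·1·15}·(-1)^1·(-1)^1 = -1.
v=29: a=29^3·(≡6), b=29^4·(≡27) mod 29; (6|29)=+1, (27|29)=-1; (−1)^{3·4·14}·(+1)^4·(-1)^3 = -1.
v=2: v_2(a)=8, v_2(b)=10; units ≡ 3, 5 (mod 8); ε·ε+αω+βω = 1·0+8·1+10·1 ≡ 0  ⇒  (a,b)_2 = +1.
v=17: a=17^1·(≡11), b=17^1·(≡14) mod 17; (11|17)=-1, (14|17)=-1; (−1)^{1·1·8}·(-1)^1·(-1)^1 = +1.
v=7: a=7^2·(≡5), b=7^3·(≡3) mod 7; (5|7)=-1, (3|7)=-1; (−1)^{2·3·3}·(-1)^3·(-1)^2 = -1.
Ram(3194147, -40579) = {7, 11, 29, 31}; no ℚ_7-point on the conic.

[7, 11, 29, 31]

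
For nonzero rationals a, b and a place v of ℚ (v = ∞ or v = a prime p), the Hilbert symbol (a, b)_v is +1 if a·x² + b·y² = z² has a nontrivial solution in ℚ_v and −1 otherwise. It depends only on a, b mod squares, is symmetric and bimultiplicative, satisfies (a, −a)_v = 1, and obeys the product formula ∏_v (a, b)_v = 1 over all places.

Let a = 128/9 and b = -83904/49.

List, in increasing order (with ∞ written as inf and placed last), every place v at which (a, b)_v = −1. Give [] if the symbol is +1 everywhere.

Mod squares: a ≡ 2, b ≡ -1311. Check v ∈ {∞, 2, 3, 7, 19, 23}.
v=23: a=23^0·(≡4), b=23^1·(≡3) mod 23; (4|23)=+1, (3|23)=+1; (−1)^{0·1·11}·(+1)^1·(+1)^0 = +1.
v=19: a=19^0·(≡10), b=19^1·(≡1) mod 19; (10|19)=-1, (1|19)=+1; (−1)^{0·1·9}·(-1)^1·(+1)^0 = -1.
v=∞: 2 > 0 and -1311 < 0  ⇒  (a,b)_∞ = +1.
v=2: v_2(a)=7, v_2(b)=6; units ≡ 1, 1 (mod 8); ε·ε+αω+βω = 0·0+7·0+6·0 ≡ 0  ⇒  (a,b)_2 = +1.
v=7: a=7^0·(≡1), b=7^-2·(≡5) mod 7; (1|7)=+1, (5|7)=-1; (−1)^{0·-2·3}·(+1)^-2·(-1)^0 = +1.
v=3: a=3^-2·(≡2), b=3^1·(≡1) mod 3; (2|3)=-1, (1|3)=+1; (−1)^{-2·1·1}·(-1)^1·(+1)^-2 = -1.
(2, -1311 / ℚ) ramifies at {3, 19}: a division algebra.

[3, 19]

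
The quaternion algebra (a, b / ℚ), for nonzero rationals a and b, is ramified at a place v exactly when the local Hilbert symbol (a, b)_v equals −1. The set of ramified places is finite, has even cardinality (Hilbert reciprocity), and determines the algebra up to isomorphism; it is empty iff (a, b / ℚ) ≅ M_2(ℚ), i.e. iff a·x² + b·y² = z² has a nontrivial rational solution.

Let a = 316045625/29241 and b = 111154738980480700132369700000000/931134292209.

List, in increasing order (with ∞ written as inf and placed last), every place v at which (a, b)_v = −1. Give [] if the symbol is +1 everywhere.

(a, b) ≡ (505673, 17) mod (ℚ^×)²; places V = {2, 3, 5, 7, 11, 17, 19, 29, 47, 53, ∞}.
(a,b)_7: α=1, u≡6; β=4, v≡3 (mod 7); (6|7)=-1, (3|7)=-1; sign (−1)^0·-1^4·-1^1 = -1.
(a,b)_47: α=1, u≡39; β=4, v≡12 (mod 47); (39|47)=-1, (12|47)=+1; sign (−1)^0·-1^4·+1^1 = +1.
(a,b)_3: α=-4, u≡2; β=-10, v≡2 (mod 3); (2|3)=-1, (2|3)=-1; sign (−1)^0·-1^-10·-1^-4 = +1.
(a,b)_29: α=1, u≡11; β=4, v≡11 (mod 29); (11|29)=-1, (11|29)=-1; sign (−1)^0·-1^4·-1^1 = -1.
(a,b)_11: α=0, u≡9; β=-2, v≡6 (mod 11); (9|11)=+1, (6|11)=-1; sign (−1)^0·+1^-2·-1^0 = +1.
(a,b)_19: α=-2, u≡1; β=-4, v≡5 (mod 19); (1|19)=+1, (5|19)=+1; sign (−1)^0·+1^-4·+1^-2 = +1.
(a,b)_5: α=4, u≡3; β=8, v≡3 (mod 5); (3|5)=-1, (3|5)=-1; sign (−1)^0·-1^8·-1^4 = +1.
(a,b)_2: α=0, β=8; u≡1, v≡1 (mod 8); ε(u)ε(v)=0·0, αω(v)=0·0, βω(u)=8·0; sum ≡ 0  ⇒  +1.
(a,b)_∞: sgn(505673)=+, sgn(17)=+, so +1.
(a,b)_53: α=1, u≡29; β=4, v≡15 (mod 53); (29|53)=+1, (15|53)=+1; sign (−1)^0·+1^4·+1^1 = +1.
(a,b)_17: α=0, u≡2; β=1, v≡1 (mod 17); (2|17)=+1, (1|17)=+1; sign (−1)^0·+1^1·+1^0 = +1.
|Ram(505673, 17)| = 2, even; anisotropic at {7, 29}.

[7, 29]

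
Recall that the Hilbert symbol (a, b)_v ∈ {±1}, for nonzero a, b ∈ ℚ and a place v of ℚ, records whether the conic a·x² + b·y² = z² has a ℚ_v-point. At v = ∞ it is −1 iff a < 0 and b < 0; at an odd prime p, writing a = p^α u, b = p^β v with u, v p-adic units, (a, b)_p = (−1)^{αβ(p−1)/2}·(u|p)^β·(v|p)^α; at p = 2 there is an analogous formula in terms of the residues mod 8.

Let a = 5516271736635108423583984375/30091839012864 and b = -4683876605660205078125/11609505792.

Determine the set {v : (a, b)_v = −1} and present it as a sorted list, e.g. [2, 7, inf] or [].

Mod squares: a ≡ 138138, b ≡ -25935. Check v ∈ {∞, 2, 3, 5, 7, 11, 13, 19, 23}.
v=13: a=13^1·(≡11), b=13^1·(≡6) mod 13; (11|13)=-1, (6|13)=-1; (−1)^{1·1·6}·(-1)^1·(-1)^1 = +1.
v=11: a=11^3·(≡6), b=11^2·(≡1) mod 11; (6|11)=-1, (1|11)=+1; (−1)^{3·2·5}·(-1)^2·(+1)^3 = +1.
v=5: a=5^12·(≡2), b=5^11·(≡2) mod 5; (2|5)=-1, (2|5)=-1; (−1)^{12·11·2}·(-1)^11·(-1)^12 = -1.
v=23: a=23^3·(≡16), b=23^2·(≡16) mod 23; (16|23)=+1, (16|23)=+1; (−1)^{3·2·11}·(+1)^2·(+1)^3 = +1.
v=3: a=3^-15·(≡2), b=3^-11·(≡1) mod 3; (2|3)=-1, (1|3)=+1; (−1)^{-15·-11·1}·(-1)^-11·(+1)^-15 = +1.
v=19: a=19^4·(≡15), b=19^3·(≡10) mod 19; (15|19)=-1, (10|19)=-1; (−1)^{4·3·9}·(-1)^3·(-1)^4 = -1.
v=7: a=7^7·(≡2), b=7^5·(≡6) mod 7; (2|7)=+1, (6|7)=-1; (−1)^{7·5·3}·(+1)^5·(-1)^7 = +1.
v=∞: 138138 > 0 and -25935 < 0  ⇒  (a,b)_∞ = +1.
v=2: v_2(a)=-21, v_2(b)=-16; units ≡ 5, 1 (mod 8); ε·ε+αω+βω = 0·0+-21·0+-16·1 ≡ 0  ⇒  (a,b)_2 = +1.
|Ram(138138, -25935)| = 2, even; anisotropic at {5, 19}.

[5, 19]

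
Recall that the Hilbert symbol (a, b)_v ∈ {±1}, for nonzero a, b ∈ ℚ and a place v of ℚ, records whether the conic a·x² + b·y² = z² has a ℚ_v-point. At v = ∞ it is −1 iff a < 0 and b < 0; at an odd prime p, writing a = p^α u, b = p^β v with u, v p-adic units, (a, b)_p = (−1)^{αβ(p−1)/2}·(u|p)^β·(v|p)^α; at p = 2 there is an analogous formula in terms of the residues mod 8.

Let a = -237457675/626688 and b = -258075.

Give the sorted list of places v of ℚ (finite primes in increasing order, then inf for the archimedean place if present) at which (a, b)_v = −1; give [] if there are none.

(a, b) ≡ (-19499, -1147) mod (ℚ^×)²; places V = {2, 3, 5, 7, 13, 17, 31, 37, ∞}.
(a,b)_∞: sgn(-19499)=−, sgn(-1147)=−, so -1.
(a,b)_13: α=2, u≡3; β=0, v≡1 (mod 13); (3|13)=+1, (1|13)=+1; sign (−1)^0·+1^0·+1^2 = +1.
(a,b)_3: α=-2, u≡1; β=2, v≡2 (mod 3); (1|3)=+1, (2|3)=-1; sign (−1)^0·+1^2·-1^-2 = +1.
(a,b)_2: α=-12, β=0; u≡5, v≡5 (mod 8); ε(u)ε(v)=0·0, αω(v)=-12·1, βω(u)=0·1; sum ≡ 0  ⇒  +1.
(a,b)_37: α=1, u≡9; β=1, v≡18 (mod 37); (9|37)=+1, (18|37)=-1; sign (−1)^0·+1^1·-1^1 = -1.
(a,b)_31: α=1, u≡13; β=1, v≡14 (mod 31); (13|31)=-1, (14|31)=+1; sign (−1)^1·-1^1·+1^1 = +1.
(a,b)_7: α=2, u≡3; β=0, v≡1 (mod 7); (3|7)=-1, (1|7)=+1; sign (−1)^0·-1^0·+1^2 = +1.
(a,b)_17: α=-1, u≡1; β=0, v≡2 (mod 17); (1|17)=+1, (2|17)=+1; sign (−1)^0·+1^0·+1^-1 = +1.
(a,b)_5: α=2, u≡1; β=2, v≡2 (mod 5); (1|5)=+1, (2|5)=-1; sign (−1)^0·+1^2·-1^2 = +1.
|Ram(-19499, -1147)| = 2, even; anisotropic at {37, ∞}.

[37, inf]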